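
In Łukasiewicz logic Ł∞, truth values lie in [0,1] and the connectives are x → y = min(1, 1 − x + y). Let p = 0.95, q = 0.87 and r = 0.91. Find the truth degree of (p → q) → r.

0.99

p → q = min(1, 1 − 0.95 + 0.87) = min(1, 0.92) = 0.92
(p → q) → r = min(1, 1 − 0.92 + 0.91) = min(1, 0.99) = 0.99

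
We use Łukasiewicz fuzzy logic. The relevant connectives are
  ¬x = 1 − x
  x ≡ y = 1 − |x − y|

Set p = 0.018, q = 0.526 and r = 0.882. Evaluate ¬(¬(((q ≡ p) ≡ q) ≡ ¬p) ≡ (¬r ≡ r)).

q ≡ p = 1 − |0.526 − 0.018| = 1 − 0.508 = 0.492
(q ≡ p) ≡ q = 1 − |0.492 − 0.526| = 1 − 0.034 = 0.966
¬p = 1 − 0.018 = 0.982
((q ≡ p) ≡ q) ≡ ¬p = 1 − |0.966 − 0.982| = 1 − 0.016 = 0.984
¬(((q ≡ p) ≡ q) ≡ ¬p) = 1 − 0.984 = 0.016
¬r = 1 − 0.882 = 0.118
¬r ≡ r = 1 − |0.118 − 0.882| = 1 − 0.764 = 0.236
¬(((q ≡ p) ≡ q) ≡ ¬p) ≡ (¬r ≡ r) = 1 − |0.016 − 0.236| = 1 − 0.220 = 0.780
¬(¬(((q ≡ p) ≡ q) ≡ ¬p) ≡ (¬r ≡ r)) = 1 − 0.780 = 0.220

0.220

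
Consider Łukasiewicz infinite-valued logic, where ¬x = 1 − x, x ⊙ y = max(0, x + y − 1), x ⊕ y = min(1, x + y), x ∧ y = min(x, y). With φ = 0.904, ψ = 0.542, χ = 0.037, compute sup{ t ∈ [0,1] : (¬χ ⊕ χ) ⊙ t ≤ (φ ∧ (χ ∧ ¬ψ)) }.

¬χ = 1 − 0.037 = 0.963
¬χ ⊕ χ = min(1, 0.963 + 0.037) = min(1, 1.000) = 1.000
So the left factor is ¬χ ⊕ χ = 1.000.
¬ψ = 1 − 0.542 = 0.458
χ ∧ ¬ψ = min(0.037, 0.458) = 0.037
φ ∧ (χ ∧ ¬ψ) = min(0.904, 0.037) = 0.037
So the right-hand bound is φ ∧ (χ ∧ ¬ψ) = 0.037.
The residuum of the Łukasiewicz t-norm gives the supremum: min(1, 1 − 1.000 + 0.037).
1 − 1.000 + 0.037 = 0.037, so t = min(1, 0.037) = 0.037.
Check: 1.000 ⊙ 0.037 = max(0, 0.037) = 0.037 ≤ 0.037.

0.037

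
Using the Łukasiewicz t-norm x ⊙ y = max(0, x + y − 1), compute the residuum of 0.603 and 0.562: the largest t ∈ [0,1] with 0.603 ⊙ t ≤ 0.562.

0.959

The residuum of the Łukasiewicz t-norm gives the supremum: min(1, 1 − 0.603 + 0.562).
1 − 0.603 + 0.562 = 0.959, so t = min(1, 0.959) = 0.959.
Check: 0.603 ⊙ 0.959 = max(0, 0.562) = 0.562 ≤ 0.562.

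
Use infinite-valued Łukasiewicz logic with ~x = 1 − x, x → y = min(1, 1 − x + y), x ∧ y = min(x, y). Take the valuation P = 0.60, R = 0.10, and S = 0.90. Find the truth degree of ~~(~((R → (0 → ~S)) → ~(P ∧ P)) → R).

0.50

~S = 1 − 0.90 = 0.10
0 → ~S = min(1, 1 − 0.00 + 0.10) = min(1, 1.10) = 1.00
R → (0 → ~S) = min(1, 1 − 0.10 + 1.00) = min(1, 1.90) = 1.00
P ∧ P = min(0.60, 0.60) = 0.60
~(P ∧ P) = 1 − 0.60 = 0.40
(R → (0 → ~S)) → ~(P ∧ P) = min(1, 1 − 1.00 + 0.40) = min(1, 0.40) = 0.40
~((R → (0 → ~S)) → ~(P ∧ P)) = 1 − 0.40 = 0.60
~((R → (0 → ~S)) → ~(P ∧ P)) → R = min(1, 1 − 0.60 + 0.10) = min(1, 0.50) = 0.50
~(~((R → (0 → ~S)) → ~(P ∧ P)) → R) = 1 − 0.50 = 0.50
~~(~((R → (0 → ~S)) → ~(P ∧ P)) → R) = 1 − 0.50 = 0.50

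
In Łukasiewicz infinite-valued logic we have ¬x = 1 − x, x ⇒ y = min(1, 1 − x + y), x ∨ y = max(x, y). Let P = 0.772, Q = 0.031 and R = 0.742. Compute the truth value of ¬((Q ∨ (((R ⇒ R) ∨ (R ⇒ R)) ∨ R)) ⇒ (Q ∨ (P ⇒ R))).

0.030

R ⇒ R = min(1, 1 − 0.742 + 0.742) = min(1, 1.000) = 1.000
(R ⇒ R) ∨ (R ⇒ R) = max(1.000, 1.000) = 1.000
((R ⇒ R) ∨ (R ⇒ R)) ∨ R = max(1.000, 0.742) = 1.000
Q ∨ (((R ⇒ R) ∨ (R ⇒ R)) ∨ R) = max(0.031, 1.000) = 1.000
P ⇒ R = min(1, 1 − 0.772 + 0.742) = min(1, 0.970) = 0.970
Q ∨ (P ⇒ R) = max(0.031, 0.970) = 0.970
(Q ∨ (((R ⇒ R) ∨ (R ⇒ R)) ∨ R)) ⇒ (Q ∨ (P ⇒ R)) = min(1, 1 − 1.000 + 0.970) = min(1, 0.970) = 0.970
¬((Q ∨ (((R ⇒ R) ∨ (R ⇒ R)) ∨ R)) ⇒ (Q ∨ (P ⇒ R))) = 1 − 0.970 = 0.030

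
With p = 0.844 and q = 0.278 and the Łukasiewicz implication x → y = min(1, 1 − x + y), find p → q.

p → q = min(1, 1 − 0.844 + 0.278) = min(1, 0.434) = 0.434
For comparison, the Gödel implication (1 if x ≤ y else y) would give 0.278.

0.434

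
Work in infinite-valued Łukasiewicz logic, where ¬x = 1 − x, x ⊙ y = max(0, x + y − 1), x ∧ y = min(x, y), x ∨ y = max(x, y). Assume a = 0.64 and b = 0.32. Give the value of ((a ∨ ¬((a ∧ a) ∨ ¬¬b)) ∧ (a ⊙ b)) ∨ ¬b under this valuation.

0.68

a ∧ a = min(0.64, 0.64) = 0.64
¬b = 1 − 0.32 = 0.68
¬¬b = 1 − 0.68 = 0.32
(a ∧ a) ∨ ¬¬b = max(0.64, 0.32) = 0.64
¬((a ∧ a) ∨ ¬¬b) = 1 − 0.64 = 0.36
a ∨ ¬((a ∧ a) ∨ ¬¬b) = max(0.64, 0.36) = 0.64
a ⊙ b = max(0, 0.64 + 0.32 − 1) = max(0, -0.04) = 0.00
(a ∨ ¬((a ∧ a) ∨ ¬¬b)) ∧ (a ⊙ b) = min(0.64, 0.00) = 0.00
((a ∨ ¬((a ∧ a) ∨ ¬¬b)) ∧ (a ⊙ b)) ∨ ¬b = max(0.00, 0.68) = 0.68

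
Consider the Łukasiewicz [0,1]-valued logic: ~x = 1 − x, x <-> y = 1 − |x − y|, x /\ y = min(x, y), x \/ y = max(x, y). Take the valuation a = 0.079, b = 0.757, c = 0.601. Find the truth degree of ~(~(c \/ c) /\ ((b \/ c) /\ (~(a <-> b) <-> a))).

c \/ c = max(0.601, 0.601) = 0.601
~(c \/ c) = 1 − 0.601 = 0.399
b \/ c = max(0.757, 0.601) = 0.757
a <-> b = 1 − |0.079 − 0.757| = 1 − 0.678 = 0.322
~(a <-> b) = 1 − 0.322 = 0.678
~(a <-> b) <-> a = 1 − |0.678 − 0.079| = 1 − 0.599 = 0.401
(b \/ c) /\ (~(a <-> b) <-> a) = min(0.757, 0.401) = 0.401
~(c \/ c) /\ ((b \/ c) /\ (~(a <-> b) <-> a)) = min(0.399, 0.401) = 0.399
~(~(c \/ c) /\ ((b \/ c) /\ (~(a <-> b) <-> a))) = 1 − 0.399 = 0.601

0.601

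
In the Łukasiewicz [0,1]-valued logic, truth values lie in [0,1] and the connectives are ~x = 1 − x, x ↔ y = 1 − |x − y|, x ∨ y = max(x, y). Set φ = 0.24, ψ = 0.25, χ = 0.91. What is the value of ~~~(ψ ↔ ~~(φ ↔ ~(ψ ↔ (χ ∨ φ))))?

χ ∨ φ = max(0.91, 0.24) = 0.91
ψ ↔ (χ ∨ φ) = 1 − |0.25 − 0.91| = 1 − 0.66 = 0.34
~(ψ ↔ (χ ∨ φ)) = 1 − 0.34 = 0.66
φ ↔ ~(ψ ↔ (χ ∨ φ)) = 1 − |0.24 − 0.66| = 1 − 0.42 = 0.58
~(φ ↔ ~(ψ ↔ (χ ∨ φ))) = 1 − 0.58 = 0.42
~~(φ ↔ ~(ψ ↔ (χ ∨ φ))) = 1 − 0.42 = 0.58
ψ ↔ ~~(φ ↔ ~(ψ ↔ (χ ∨ φ))) = 1 − |0.25 − 0.58| = 1 − 0.33 = 0.67
~(ψ ↔ ~~(φ ↔ ~(ψ ↔ (χ ∨ φ)))) = 1 − 0.67 = 0.33
~~(ψ ↔ ~~(φ ↔ ~(ψ ↔ (χ ∨ φ)))) = 1 − 0.33 = 0.67
~~~(ψ ↔ ~~(φ ↔ ~(ψ ↔ (χ ∨ φ)))) = 1 − 0.67 = 0.33

0.33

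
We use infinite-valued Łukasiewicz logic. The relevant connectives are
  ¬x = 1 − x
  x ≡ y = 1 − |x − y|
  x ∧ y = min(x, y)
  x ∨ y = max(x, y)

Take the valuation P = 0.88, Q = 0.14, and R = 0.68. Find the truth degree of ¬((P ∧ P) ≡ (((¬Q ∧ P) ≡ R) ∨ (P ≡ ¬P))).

P ∧ P = min(0.88, 0.88) = 0.88
¬Q = 1 − 0.14 = 0.86
¬Q ∧ P = min(0.86, 0.88) = 0.86
(¬Q ∧ P) ≡ R = 1 − |0.86 − 0.68| = 1 − 0.18 = 0.82
¬P = 1 − 0.88 = 0.12
P ≡ ¬P = 1 − |0.88 − 0.12| = 1 − 0.76 = 0.24
((¬Q ∧ P) ≡ R) ∨ (P ≡ ¬P) = max(0.82, 0.24) = 0.82
(P ∧ P) ≡ (((¬Q ∧ P) ≡ R) ∨ (P ≡ ¬P)) = 1 − |0.88 − 0.82| = 1 − 0.06 = 0.94
¬((P ∧ P) ≡ (((¬Q ∧ P) ≡ R) ∨ (P ≡ ¬P))) = 1 − 0.94 = 0.06

0.06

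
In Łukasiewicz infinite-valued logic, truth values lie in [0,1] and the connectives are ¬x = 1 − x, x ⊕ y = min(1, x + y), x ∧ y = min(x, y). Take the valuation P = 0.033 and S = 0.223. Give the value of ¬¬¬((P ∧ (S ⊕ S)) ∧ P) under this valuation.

S ⊕ S = min(1, 0.223 + 0.223) = min(1, 0.446) = 0.446
P ∧ (S ⊕ S) = min(0.033, 0.446) = 0.033
(P ∧ (S ⊕ S)) ∧ P = min(0.033, 0.033) = 0.033
¬((P ∧ (S ⊕ S)) ∧ P) = 1 − 0.033 = 0.967
¬¬((P ∧ (S ⊕ S)) ∧ P) = 1 − 0.967 = 0.033
¬¬¬((P ∧ (S ⊕ S)) ∧ P) = 1 − 0.033 = 0.967

0.967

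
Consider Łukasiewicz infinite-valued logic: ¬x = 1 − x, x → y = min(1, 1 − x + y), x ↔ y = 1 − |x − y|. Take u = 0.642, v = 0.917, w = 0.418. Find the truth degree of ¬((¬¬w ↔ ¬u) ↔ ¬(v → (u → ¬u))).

0.739

¬w = 1 − 0.418 = 0.582
¬¬w = 1 − 0.582 = 0.418
¬u = 1 − 0.642 = 0.358
¬¬w ↔ ¬u = 1 − |0.418 − 0.358| = 1 − 0.060 = 0.940
u → ¬u = min(1, 1 − 0.642 + 0.358) = min(1, 0.716) = 0.716
v → (u → ¬u) = min(1, 1 − 0.917 + 0.716) = min(1, 0.799) = 0.799
¬(v → (u → ¬u)) = 1 − 0.799 = 0.201
(¬¬w ↔ ¬u) ↔ ¬(v → (u → ¬u)) = 1 − |0.940 − 0.201| = 1 − 0.739 = 0.261
¬((¬¬w ↔ ¬u) ↔ ¬(v → (u → ¬u))) = 1 − 0.261 = 0.739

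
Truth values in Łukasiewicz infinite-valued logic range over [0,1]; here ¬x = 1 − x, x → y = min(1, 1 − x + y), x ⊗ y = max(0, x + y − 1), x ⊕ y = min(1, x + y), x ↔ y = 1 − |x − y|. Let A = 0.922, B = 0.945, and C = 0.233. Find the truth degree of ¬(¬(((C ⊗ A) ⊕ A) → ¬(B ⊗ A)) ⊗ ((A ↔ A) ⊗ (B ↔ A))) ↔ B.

C ⊗ A = max(0, 0.233 + 0.922 − 1) = max(0, 0.155) = 0.155
(C ⊗ A) ⊕ A = min(1, 0.155 + 0.922) = min(1, 1.077) = 1.000
B ⊗ A = max(0, 0.945 + 0.922 − 1) = max(0, 0.867) = 0.867
¬(B ⊗ A) = 1 − 0.867 = 0.133
((C ⊗ A) ⊕ A) → ¬(B ⊗ A) = min(1, 1 − 1.000 + 0.133) = min(1, 0.133) = 0.133
¬(((C ⊗ A) ⊕ A) → ¬(B ⊗ A)) = 1 − 0.133 = 0.867
A ↔ A = 1 − |0.922 − 0.922| = 1 − 0.000 = 1.000
B ↔ A = 1 − |0.945 − 0.922| = 1 − 0.023 = 0.977
(A ↔ A) ⊗ (B ↔ A) = max(0, 1.000 + 0.977 − 1) = max(0, 0.977) = 0.977
¬(((C ⊗ A) ⊕ A) → ¬(B ⊗ A)) ⊗ ((A ↔ A) ⊗ (B ↔ A)) = max(0, 0.867 + 0.977 − 1) = max(0, 0.844) = 0.844
¬(¬(((C ⊗ A) ⊕ A) → ¬(B ⊗ A)) ⊗ ((A ↔ A) ⊗ (B ↔ A))) = 1 − 0.844 = 0.156
¬(¬(((C ⊗ A) ⊕ A) → ¬(B ⊗ A)) ⊗ ((A ↔ A) ⊗ (B ↔ A))) ↔ B = 1 − |0.156 − 0.945| = 1 − 0.789 = 0.211

0.211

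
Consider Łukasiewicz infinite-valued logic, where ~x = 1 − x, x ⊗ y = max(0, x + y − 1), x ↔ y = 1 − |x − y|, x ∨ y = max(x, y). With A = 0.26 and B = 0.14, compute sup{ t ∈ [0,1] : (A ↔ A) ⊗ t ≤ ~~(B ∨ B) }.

A ↔ A = 1 − |0.26 − 0.26| = 1 − 0.00 = 1.00
So the left factor is A ↔ A = 1.00.
B ∨ B = max(0.14, 0.14) = 0.14
~(B ∨ B) = 1 − 0.14 = 0.86
~~(B ∨ B) = 1 − 0.86 = 0.14
So the right-hand bound is ~~(B ∨ B) = 0.14.
The residuum of the Łukasiewicz t-norm gives the supremum: min(1, 1 − 1.00 + 0.14).
1 − 1.00 + 0.14 = 0.14, so t = min(1, 0.14) = 0.14.
Check: 1.00 ⊗ 0.14 = max(0, 0.14) = 0.14 ≤ 0.14.

0.14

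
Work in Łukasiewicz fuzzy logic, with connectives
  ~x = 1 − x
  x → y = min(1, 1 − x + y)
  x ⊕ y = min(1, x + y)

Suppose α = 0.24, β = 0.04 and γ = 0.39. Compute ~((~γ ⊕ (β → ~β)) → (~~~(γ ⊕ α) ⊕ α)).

~γ = 1 − 0.39 = 0.61
~β = 1 − 0.04 = 0.96
β → ~β = min(1, 1 − 0.04 + 0.96) = min(1, 1.92) = 1.00
~γ ⊕ (β → ~β) = min(1, 0.61 + 1.00) = min(1, 1.61) = 1.00
γ ⊕ α = min(1, 0.39 + 0.24) = min(1, 0.63) = 0.63
~(γ ⊕ α) = 1 − 0.63 = 0.37
~~(γ ⊕ α) = 1 − 0.37 = 0.63
~~~(γ ⊕ α) = 1 − 0.63 = 0.37
~~~(γ ⊕ α) ⊕ α = min(1, 0.37 + 0.24) = min(1, 0.61) = 0.61
(~γ ⊕ (β → ~β)) → (~~~(γ ⊕ α) ⊕ α) = min(1, 1 − 1.00 + 0.61) = min(1, 0.61) = 0.61
~((~γ ⊕ (β → ~β)) → (~~~(γ ⊕ α) ⊕ α)) = 1 − 0.61 = 0.39

0.39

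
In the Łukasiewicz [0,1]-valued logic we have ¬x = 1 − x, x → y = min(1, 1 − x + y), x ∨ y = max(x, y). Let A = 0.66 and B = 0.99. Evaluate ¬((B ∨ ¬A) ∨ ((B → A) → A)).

¬A = 1 − 0.66 = 0.34
B ∨ ¬A = max(0.99, 0.34) = 0.99
B → A = min(1, 1 − 0.99 + 0.66) = min(1, 0.67) = 0.67
(B → A) → A = min(1, 1 − 0.67 + 0.66) = min(1, 0.99) = 0.99
(B ∨ ¬A) ∨ ((B → A) → A) = max(0.99, 0.99) = 0.99
¬((B ∨ ¬A) ∨ ((B → A) → A)) = 1 − 0.99 = 0.01

0.01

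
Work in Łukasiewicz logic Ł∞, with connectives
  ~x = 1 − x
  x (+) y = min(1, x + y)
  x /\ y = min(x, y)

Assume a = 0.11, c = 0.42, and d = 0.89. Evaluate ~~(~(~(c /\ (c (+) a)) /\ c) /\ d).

c (+) a = min(1, 0.42 + 0.11) = min(1, 0.53) = 0.53
c /\ (c (+) a) = min(0.42, 0.53) = 0.42
~(c /\ (c (+) a)) = 1 − 0.42 = 0.58
~(c /\ (c (+) a)) /\ c = min(0.58, 0.42) = 0.42
~(~(c /\ (c (+) a)) /\ c) = 1 − 0.42 = 0.58
~(~(c /\ (c (+) a)) /\ c) /\ d = min(0.58, 0.89) = 0.58
~(~(~(c /\ (c (+) a)) /\ c) /\ d) = 1 − 0.58 = 0.42
~~(~(~(c /\ (c (+) a)) /\ c) /\ d) = 1 − 0.42 = 0.58

0.58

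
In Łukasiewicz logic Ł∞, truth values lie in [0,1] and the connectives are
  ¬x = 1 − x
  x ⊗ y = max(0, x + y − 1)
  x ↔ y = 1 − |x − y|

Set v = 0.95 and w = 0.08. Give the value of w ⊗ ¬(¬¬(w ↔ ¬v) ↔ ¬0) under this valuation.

0.00

¬v = 1 − 0.95 = 0.05
w ↔ ¬v = 1 − |0.08 − 0.05| = 1 − 0.03 = 0.97
¬(w ↔ ¬v) = 1 − 0.97 = 0.03
¬¬(w ↔ ¬v) = 1 − 0.03 = 0.97
¬0 = 1 − 0.00 = 1.00
¬¬(w ↔ ¬v) ↔ ¬0 = 1 − |0.97 − 1.00| = 1 − 0.03 = 0.97
¬(¬¬(w ↔ ¬v) ↔ ¬0) = 1 − 0.97 = 0.03
w ⊗ ¬(¬¬(w ↔ ¬v) ↔ ¬0) = max(0, 0.08 + 0.03 − 1) = max(0, -0.89) = 0.00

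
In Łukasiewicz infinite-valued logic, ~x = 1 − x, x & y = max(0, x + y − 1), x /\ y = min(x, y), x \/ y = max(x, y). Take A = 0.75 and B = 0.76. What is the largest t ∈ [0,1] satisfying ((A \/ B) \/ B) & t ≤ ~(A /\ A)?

A \/ B = max(0.75, 0.76) = 0.76
(A \/ B) \/ B = max(0.76, 0.76) = 0.76
So the left factor is (A \/ B) \/ B = 0.76.
A /\ A = min(0.75, 0.75) = 0.75
~(A /\ A) = 1 − 0.75 = 0.25
So the right-hand bound is ~(A /\ A) = 0.25.
The residuum of the Łukasiewicz t-norm gives the supremum: min(1, 1 − 0.76 + 0.25).
1 − 0.76 + 0.25 = 0.49, so t = min(1, 0.49) = 0.49.
Check: 0.76 & 0.49 = max(0, 0.25) = 0.25 ≤ 0.25.

0.49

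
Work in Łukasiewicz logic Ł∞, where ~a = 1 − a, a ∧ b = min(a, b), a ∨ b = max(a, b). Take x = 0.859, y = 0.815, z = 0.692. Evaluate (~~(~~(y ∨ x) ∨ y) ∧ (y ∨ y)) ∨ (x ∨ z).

0.859

y ∨ x = max(0.815, 0.859) = 0.859
~(y ∨ x) = 1 − 0.859 = 0.141
~~(y ∨ x) = 1 − 0.141 = 0.859
~~(y ∨ x) ∨ y = max(0.859, 0.815) = 0.859
~(~~(y ∨ x) ∨ y) = 1 − 0.859 = 0.141
~~(~~(y ∨ x) ∨ y) = 1 − 0.141 = 0.859
y ∨ y = max(0.815, 0.815) = 0.815
~~(~~(y ∨ x) ∨ y) ∧ (y ∨ y) = min(0.859, 0.815) = 0.815
x ∨ z = max(0.859, 0.692) = 0.859
(~~(~~(y ∨ x) ∨ y) ∧ (y ∨ y)) ∨ (x ∨ z) = max(0.815, 0.859) = 0.859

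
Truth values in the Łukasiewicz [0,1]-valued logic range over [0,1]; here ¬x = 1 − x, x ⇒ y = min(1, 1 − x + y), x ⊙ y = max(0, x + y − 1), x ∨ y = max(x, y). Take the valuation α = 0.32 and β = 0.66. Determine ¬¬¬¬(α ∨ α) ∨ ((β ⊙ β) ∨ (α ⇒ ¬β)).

1.00

α ∨ α = max(0.32, 0.32) = 0.32
¬(α ∨ α) = 1 − 0.32 = 0.68
¬¬(α ∨ α) = 1 − 0.68 = 0.32
¬¬¬(α ∨ α) = 1 − 0.32 = 0.68
¬¬¬¬(α ∨ α) = 1 − 0.68 = 0.32
β ⊙ β = max(0, 0.66 + 0.66 − 1) = max(0, 0.32) = 0.32
¬β = 1 − 0.66 = 0.34
α ⇒ ¬β = min(1, 1 − 0.32 + 0.34) = min(1, 1.02) = 1.00
(β ⊙ β) ∨ (α ⇒ ¬β) = max(0.32, 1.00) = 1.00
¬¬¬¬(α ∨ α) ∨ ((β ⊙ β) ∨ (α ⇒ ¬β)) = max(0.32, 1.00) = 1.00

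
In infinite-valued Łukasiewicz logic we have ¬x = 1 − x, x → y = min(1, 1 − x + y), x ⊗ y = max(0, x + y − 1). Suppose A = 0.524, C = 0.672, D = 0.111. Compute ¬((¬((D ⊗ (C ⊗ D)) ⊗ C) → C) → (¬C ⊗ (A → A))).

0.344

C ⊗ D = max(0, 0.672 + 0.111 − 1) = max(0, -0.217) = 0.000
D ⊗ (C ⊗ D) = max(0, 0.111 + 0.000 − 1) = max(0, -0.889) = 0.000
(D ⊗ (C ⊗ D)) ⊗ C = max(0, 0.000 + 0.672 − 1) = max(0, -0.328) = 0.000
¬((D ⊗ (C ⊗ D)) ⊗ C) = 1 − 0.000 = 1.000
¬((D ⊗ (C ⊗ D)) ⊗ C) → C = min(1, 1 − 1.000 + 0.672) = min(1, 0.672) = 0.672
¬C = 1 − 0.672 = 0.328
A → A = min(1, 1 − 0.524 + 0.524) = min(1, 1.000) = 1.000
¬C ⊗ (A → A) = max(0, 0.328 + 1.000 − 1) = max(0, 0.328) = 0.328
(¬((D ⊗ (C ⊗ D)) ⊗ C) → C) → (¬C ⊗ (A → A)) = min(1, 1 − 0.672 + 0.328) = min(1, 0.656) = 0.656
¬((¬((D ⊗ (C ⊗ D)) ⊗ C) → C) → (¬C ⊗ (A → A))) = 1 − 0.656 = 0.344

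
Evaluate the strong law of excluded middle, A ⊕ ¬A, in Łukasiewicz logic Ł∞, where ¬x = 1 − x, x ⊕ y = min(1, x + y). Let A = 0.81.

¬A = 1 − 0.81 = 0.19
A ⊕ ¬A = min(1, 0.81 + 0.19) = min(1, 1.00) = 1.00
(As expected: always 1 in Ł∞ since a ⊕ (1−a) = 1.)

1.00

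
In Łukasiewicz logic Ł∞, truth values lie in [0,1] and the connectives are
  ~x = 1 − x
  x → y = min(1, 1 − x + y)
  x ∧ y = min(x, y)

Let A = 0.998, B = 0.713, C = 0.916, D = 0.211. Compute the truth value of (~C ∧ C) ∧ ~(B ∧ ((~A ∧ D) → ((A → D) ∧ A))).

~C = 1 − 0.916 = 0.084
~C ∧ C = min(0.084, 0.916) = 0.084
~A = 1 − 0.998 = 0.002
~A ∧ D = min(0.002, 0.211) = 0.002
A → D = min(1, 1 − 0.998 + 0.211) = min(1, 0.213) = 0.213
(A → D) ∧ A = min(0.213, 0.998) = 0.213
(~A ∧ D) → ((A → D) ∧ A) = min(1, 1 − 0.002 + 0.213) = min(1, 1.211) = 1.000
B ∧ ((~A ∧ D) → ((A → D) ∧ A)) = min(0.713, 1.000) = 0.713
~(B ∧ ((~A ∧ D) → ((A → D) ∧ A))) = 1 − 0.713 = 0.287
(~C ∧ C) ∧ ~(B ∧ ((~A ∧ D) → ((A → D) ∧ A))) = min(0.084, 0.287) = 0.084

0.084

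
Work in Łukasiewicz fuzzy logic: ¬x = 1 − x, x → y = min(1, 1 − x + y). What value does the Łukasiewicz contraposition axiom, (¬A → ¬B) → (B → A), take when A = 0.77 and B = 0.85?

¬A = 1 − 0.77 = 0.23
¬B = 1 − 0.85 = 0.15
¬A → ¬B = min(1, 1 − 0.23 + 0.15) = min(1, 0.92) = 0.92
B → A = min(1, 1 − 0.85 + 0.77) = min(1, 0.92) = 0.92
(¬A → ¬B) → (B → A) = min(1, 1 − 0.92 + 0.92) = min(1, 1.00) = 1.00
(As expected: an axiom of Ł∞, always 1.)

1.00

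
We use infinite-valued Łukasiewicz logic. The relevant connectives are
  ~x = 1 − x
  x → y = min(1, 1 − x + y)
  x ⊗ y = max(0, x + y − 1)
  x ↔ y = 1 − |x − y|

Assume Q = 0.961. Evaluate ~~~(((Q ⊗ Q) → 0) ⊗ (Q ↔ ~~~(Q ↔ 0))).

0.922

Q ⊗ Q = max(0, 0.961 + 0.961 − 1) = max(0, 0.922) = 0.922
(Q ⊗ Q) → 0 = min(1, 1 − 0.922 + 0.000) = min(1, 0.078) = 0.078
Q ↔ 0 = 1 − |0.961 − 0.000| = 1 − 0.961 = 0.039
~(Q ↔ 0) = 1 − 0.039 = 0.961
~~(Q ↔ 0) = 1 − 0.961 = 0.039
~~~(Q ↔ 0) = 1 − 0.039 = 0.961
Q ↔ ~~~(Q ↔ 0) = 1 − |0.961 − 0.961| = 1 − 0.000 = 1.000
((Q ⊗ Q) → 0) ⊗ (Q ↔ ~~~(Q ↔ 0)) = max(0, 0.078 + 1.000 − 1) = max(0, 0.078) = 0.078
~(((Q ⊗ Q) → 0) ⊗ (Q ↔ ~~~(Q ↔ 0))) = 1 − 0.078 = 0.922
~~(((Q ⊗ Q) → 0) ⊗ (Q ↔ ~~~(Q ↔ 0))) = 1 − 0.922 = 0.078
~~~(((Q ⊗ Q) → 0) ⊗ (Q ↔ ~~~(Q ↔ 0))) = 1 − 0.078 = 0.922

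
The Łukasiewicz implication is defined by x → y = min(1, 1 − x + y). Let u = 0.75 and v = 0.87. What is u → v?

u → v = min(1, 1 − 0.75 + 0.87) = min(1, 1.12) = 1.00
For comparison, the Gödel implication (1 if x ≤ y else y) would give 1.00.

1.00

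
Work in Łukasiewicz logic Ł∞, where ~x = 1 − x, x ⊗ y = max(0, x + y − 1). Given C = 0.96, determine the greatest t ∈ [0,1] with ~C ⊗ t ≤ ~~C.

1.00

~C = 1 − 0.96 = 0.04
So the left factor is ~C = 0.04.
~~C = 1 − 0.04 = 0.96
So the right-hand bound is ~~C = 0.96.
The residuum of the Łukasiewicz t-norm gives the supremum: min(1, 1 − 0.04 + 0.96).
1 − 0.04 + 0.96 = 1.92, so t = min(1, 1.92) = 1.00.
Check: 0.04 ⊗ 1.00 = max(0, 0.04) = 0.04 ≤ 0.96.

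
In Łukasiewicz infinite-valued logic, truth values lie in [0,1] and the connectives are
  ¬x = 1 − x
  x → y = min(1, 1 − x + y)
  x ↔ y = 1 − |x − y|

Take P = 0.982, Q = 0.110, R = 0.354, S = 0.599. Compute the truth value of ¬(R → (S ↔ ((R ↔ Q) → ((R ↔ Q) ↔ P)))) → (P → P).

1.000

R ↔ Q = 1 − |0.354 − 0.110| = 1 − 0.244 = 0.756
(R ↔ Q) ↔ P = 1 − |0.756 − 0.982| = 1 − 0.226 = 0.774
(R ↔ Q) → ((R ↔ Q) ↔ P) = min(1, 1 − 0.756 + 0.774) = min(1, 1.018) = 1.000
S ↔ ((R ↔ Q) → ((R ↔ Q) ↔ P)) = 1 − |0.599 − 1.000| = 1 − 0.401 = 0.599
R → (S ↔ ((R ↔ Q) → ((R ↔ Q) ↔ P))) = min(1, 1 − 0.354 + 0.599) = min(1, 1.245) = 1.000
¬(R → (S ↔ ((R ↔ Q) → ((R ↔ Q) ↔ P)))) = 1 − 1.000 = 0.000
P → P = min(1, 1 − 0.982 + 0.982) = min(1, 1.000) = 1.000
¬(R → (S ↔ ((R ↔ Q) → ((R ↔ Q) ↔ P)))) → (P → P) = min(1, 1 − 0.000 + 1.000) = min(1, 2.000) = 1.000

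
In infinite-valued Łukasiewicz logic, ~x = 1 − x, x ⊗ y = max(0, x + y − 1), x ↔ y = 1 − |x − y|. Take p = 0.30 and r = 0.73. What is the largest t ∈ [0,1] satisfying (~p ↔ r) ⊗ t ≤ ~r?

0.30

~p = 1 − 0.30 = 0.70
~p ↔ r = 1 − |0.70 − 0.73| = 1 − 0.03 = 0.97
So the left factor is ~p ↔ r = 0.97.
~r = 1 − 0.73 = 0.27
So the right-hand bound is ~r = 0.27.
The residuum of the Łukasiewicz t-norm gives the supremum: min(1, 1 − 0.97 + 0.27).
1 − 0.97 + 0.27 = 0.30, so t = min(1, 0.30) = 0.30.
Check: 0.97 ⊗ 0.30 = max(0, 0.27) = 0.27 ≤ 0.27.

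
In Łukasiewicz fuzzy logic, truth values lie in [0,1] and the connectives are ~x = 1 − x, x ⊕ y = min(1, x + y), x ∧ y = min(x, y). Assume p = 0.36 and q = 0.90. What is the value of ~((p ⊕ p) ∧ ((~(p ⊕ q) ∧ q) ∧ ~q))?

p ⊕ p = min(1, 0.36 + 0.36) = min(1, 0.72) = 0.72
p ⊕ q = min(1, 0.36 + 0.90) = min(1, 1.26) = 1.00
~(p ⊕ q) = 1 − 1.00 = 0.00
~(p ⊕ q) ∧ q = min(0.00, 0.90) = 0.00
~q = 1 − 0.90 = 0.10
(~(p ⊕ q) ∧ q) ∧ ~q = min(0.00, 0.10) = 0.00
(p ⊕ p) ∧ ((~(p ⊕ q) ∧ q) ∧ ~q) = min(0.72, 0.00) = 0.00
~((p ⊕ p) ∧ ((~(p ⊕ q) ∧ q) ∧ ~q)) = 1 − 0.00 = 1.00

1.00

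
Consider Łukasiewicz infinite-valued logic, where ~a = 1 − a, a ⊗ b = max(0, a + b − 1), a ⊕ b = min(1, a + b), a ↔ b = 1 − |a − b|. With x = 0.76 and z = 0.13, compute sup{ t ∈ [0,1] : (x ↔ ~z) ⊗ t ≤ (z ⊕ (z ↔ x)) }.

~z = 1 − 0.13 = 0.87
x ↔ ~z = 1 − |0.76 − 0.87| = 1 − 0.11 = 0.89
So the left factor is x ↔ ~z = 0.89.
z ↔ x = 1 − |0.13 − 0.76| = 1 − 0.63 = 0.37
z ⊕ (z ↔ x) = min(1, 0.13 + 0.37) = min(1, 0.50) = 0.50
So the right-hand bound is z ⊕ (z ↔ x) = 0.50.
The residuum of the Łukasiewicz t-norm gives the supremum: min(1, 1 − 0.89 + 0.50).
1 − 0.89 + 0.50 = 0.61, so t = min(1, 0.61) = 0.61.
Check: 0.89 ⊗ 0.61 = max(0, 0.50) = 0.50 ≤ 0.50.

0.61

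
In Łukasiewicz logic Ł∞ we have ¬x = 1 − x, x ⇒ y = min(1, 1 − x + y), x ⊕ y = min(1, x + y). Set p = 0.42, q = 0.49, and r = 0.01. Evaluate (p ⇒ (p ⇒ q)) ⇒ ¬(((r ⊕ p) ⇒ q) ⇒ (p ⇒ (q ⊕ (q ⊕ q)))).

p ⇒ q = min(1, 1 − 0.42 + 0.49) = min(1, 1.07) = 1.00
p ⇒ (p ⇒ q) = min(1, 1 − 0.42 + 1.00) = min(1, 1.58) = 1.00
r ⊕ p = min(1, 0.01 + 0.42) = min(1, 0.43) = 0.43
(r ⊕ p) ⇒ q = min(1, 1 − 0.43 + 0.49) = min(1, 1.06) = 1.00
q ⊕ q = min(1, 0.49 + 0.49) = min(1, 0.98) = 0.98
q ⊕ (q ⊕ q) = min(1, 0.49 + 0.98) = min(1, 1.47) = 1.00
p ⇒ (q ⊕ (q ⊕ q)) = min(1, 1 − 0.42 + 1.00) = min(1, 1.58) = 1.00
((r ⊕ p) ⇒ q) ⇒ (p ⇒ (q ⊕ (q ⊕ q))) = min(1, 1 − 1.00 + 1.00) = min(1, 1.00) = 1.00
¬(((r ⊕ p) ⇒ q) ⇒ (p ⇒ (q ⊕ (q ⊕ q)))) = 1 − 1.00 = 0.00
(p ⇒ (p ⇒ q)) ⇒ ¬(((r ⊕ p) ⇒ q) ⇒ (p ⇒ (q ⊕ (q ⊕ q)))) = min(1, 1 − 1.00 + 0.00) = min(1, 0.00) = 0.00

0.00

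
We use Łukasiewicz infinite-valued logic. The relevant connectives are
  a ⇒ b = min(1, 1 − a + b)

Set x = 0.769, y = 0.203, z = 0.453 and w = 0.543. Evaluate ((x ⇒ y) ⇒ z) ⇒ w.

0.543

x ⇒ y = min(1, 1 − 0.769 + 0.203) = min(1, 0.434) = 0.434
(x ⇒ y) ⇒ z = min(1, 1 − 0.434 + 0.453) = min(1, 1.019) = 1.000
((x ⇒ y) ⇒ z) ⇒ w = min(1, 1 − 1.000 + 0.543) = min(1, 0.543) = 0.543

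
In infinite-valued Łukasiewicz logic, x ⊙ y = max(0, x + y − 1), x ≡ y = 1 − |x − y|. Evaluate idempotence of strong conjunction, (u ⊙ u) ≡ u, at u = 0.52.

u ⊙ u = max(0, 0.52 + 0.52 − 1) = max(0, 0.04) = 0.04
(u ⊙ u) ≡ u = 1 − |0.04 − 0.52| = 1 − 0.48 = 0.52
(The value 0.52 < 1 shows this instance is not satisfied; fails in Ł∞ since a ⊗ a = max(0, 2a−1) ≠ a in general.)

0.52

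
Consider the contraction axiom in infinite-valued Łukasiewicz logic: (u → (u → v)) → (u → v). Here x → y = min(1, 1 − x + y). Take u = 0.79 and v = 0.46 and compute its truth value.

u → v = min(1, 1 − 0.79 + 0.46) = min(1, 0.67) = 0.67
u → (u → v) = min(1, 1 − 0.79 + 0.67) = min(1, 0.88) = 0.88
(u → (u → v)) → (u → v) = min(1, 1 − 0.88 + 0.67) = min(1, 0.79) = 0.79
(The value 0.79 < 1 shows this instance is not satisfied; fails in Ł∞ (the t-norm is not idempotent).)

0.79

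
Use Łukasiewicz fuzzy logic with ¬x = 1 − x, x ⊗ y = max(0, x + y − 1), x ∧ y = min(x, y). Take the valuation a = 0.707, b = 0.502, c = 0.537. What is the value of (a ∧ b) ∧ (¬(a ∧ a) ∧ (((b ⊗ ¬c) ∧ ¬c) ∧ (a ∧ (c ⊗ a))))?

a ∧ b = min(0.707, 0.502) = 0.502
a ∧ a = min(0.707, 0.707) = 0.707
¬(a ∧ a) = 1 − 0.707 = 0.293
¬c = 1 − 0.537 = 0.463
b ⊗ ¬c = max(0, 0.502 + 0.463 − 1) = max(0, -0.035) = 0.000
(b ⊗ ¬c) ∧ ¬c = min(0.000, 0.463) = 0.000
c ⊗ a = max(0, 0.537 + 0.707 − 1) = max(0, 0.244) = 0.244
a ∧ (c ⊗ a) = min(0.707, 0.244) = 0.244
((b ⊗ ¬c) ∧ ¬c) ∧ (a ∧ (c ⊗ a)) = min(0.000, 0.244) = 0.000
¬(a ∧ a) ∧ (((b ⊗ ¬c) ∧ ¬c) ∧ (a ∧ (c ⊗ a))) = min(0.293, 0.000) = 0.000
(a ∧ b) ∧ (¬(a ∧ a) ∧ (((b ⊗ ¬c) ∧ ¬c) ∧ (a ∧ (c ⊗ a)))) = min(0.502, 0.000) = 0.000

0.000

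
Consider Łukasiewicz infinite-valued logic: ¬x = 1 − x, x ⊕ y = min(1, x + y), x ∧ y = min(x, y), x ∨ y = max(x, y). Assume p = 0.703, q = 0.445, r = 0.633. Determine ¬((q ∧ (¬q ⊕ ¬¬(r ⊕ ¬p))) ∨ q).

¬q = 1 − 0.445 = 0.555
¬p = 1 − 0.703 = 0.297
r ⊕ ¬p = min(1, 0.633 + 0.297) = min(1, 0.930) = 0.930
¬(r ⊕ ¬p) = 1 − 0.930 = 0.070
¬¬(r ⊕ ¬p) = 1 − 0.070 = 0.930
¬q ⊕ ¬¬(r ⊕ ¬p) = min(1, 0.555 + 0.930) = min(1, 1.485) = 1.000
q ∧ (¬q ⊕ ¬¬(r ⊕ ¬p)) = min(0.445, 1.000) = 0.445
(q ∧ (¬q ⊕ ¬¬(r ⊕ ¬p))) ∨ q = max(0.445, 0.445) = 0.445
¬((q ∧ (¬q ⊕ ¬¬(r ⊕ ¬p))) ∨ q) = 1 − 0.445 = 0.555

0.555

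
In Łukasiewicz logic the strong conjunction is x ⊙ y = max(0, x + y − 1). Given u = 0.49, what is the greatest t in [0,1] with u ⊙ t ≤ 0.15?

The residuum of the Łukasiewicz t-norm gives the supremum: min(1, 1 − 0.49 + 0.15).
1 − 0.49 + 0.15 = 0.66, so t = min(1, 0.66) = 0.66.
Check: 0.49 ⊙ 0.66 = max(0, 0.15) = 0.15 ≤ 0.15.

0.66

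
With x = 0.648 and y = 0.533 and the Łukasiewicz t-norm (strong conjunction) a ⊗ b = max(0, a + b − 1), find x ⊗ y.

0.181

x ⊗ y = max(0, 0.648 + 0.533 − 1) = max(0, 0.181) = 0.181
For comparison, the Gödel (minimum) t-norm min(a, b) would give 0.533.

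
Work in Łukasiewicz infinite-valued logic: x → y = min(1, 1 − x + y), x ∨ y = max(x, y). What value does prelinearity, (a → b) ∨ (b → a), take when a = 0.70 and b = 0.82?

1.00

a → b = min(1, 1 − 0.70 + 0.82) = min(1, 1.12) = 1.00
b → a = min(1, 1 − 0.82 + 0.70) = min(1, 0.88) = 0.88
(a → b) ∨ (b → a) = max(1.00, 0.88) = 1.00
(As expected: a Ł∞-tautology — holds in every MV-chain.)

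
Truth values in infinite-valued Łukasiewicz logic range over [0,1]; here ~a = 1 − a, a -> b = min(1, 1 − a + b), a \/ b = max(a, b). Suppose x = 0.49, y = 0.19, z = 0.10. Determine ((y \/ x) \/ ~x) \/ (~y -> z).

0.51

y \/ x = max(0.19, 0.49) = 0.49
~x = 1 − 0.49 = 0.51
(y \/ x) \/ ~x = max(0.49, 0.51) = 0.51
~y = 1 − 0.19 = 0.81
~y -> z = min(1, 1 − 0.81 + 0.10) = min(1, 0.29) = 0.29
((y \/ x) \/ ~x) \/ (~y -> z) = max(0.51, 0.29) = 0.51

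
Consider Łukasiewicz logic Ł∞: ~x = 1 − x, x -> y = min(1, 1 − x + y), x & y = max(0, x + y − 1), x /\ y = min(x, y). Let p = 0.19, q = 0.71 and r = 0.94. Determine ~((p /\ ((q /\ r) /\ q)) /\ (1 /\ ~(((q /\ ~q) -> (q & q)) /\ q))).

q /\ r = min(0.71, 0.94) = 0.71
(q /\ r) /\ q = min(0.71, 0.71) = 0.71
p /\ ((q /\ r) /\ q) = min(0.19, 0.71) = 0.19
~q = 1 − 0.71 = 0.29
q /\ ~q = min(0.71, 0.29) = 0.29
q & q = max(0, 0.71 + 0.71 − 1) = max(0, 0.42) = 0.42
(q /\ ~q) -> (q & q) = min(1, 1 − 0.29 + 0.42) = min(1, 1.13) = 1.00
((q /\ ~q) -> (q & q)) /\ q = min(1.00, 0.71) = 0.71
~(((q /\ ~q) -> (q & q)) /\ q) = 1 − 0.71 = 0.29
1 /\ ~(((q /\ ~q) -> (q & q)) /\ q) = min(1.00, 0.29) = 0.29
(p /\ ((q /\ r) /\ q)) /\ (1 /\ ~(((q /\ ~q) -> (q & q)) /\ q)) = min(0.19, 0.29) = 0.19
~((p /\ ((q /\ r) /\ q)) /\ (1 /\ ~(((q /\ ~q) -> (q & q)) /\ q))) = 1 − 0.19 = 0.81

0.81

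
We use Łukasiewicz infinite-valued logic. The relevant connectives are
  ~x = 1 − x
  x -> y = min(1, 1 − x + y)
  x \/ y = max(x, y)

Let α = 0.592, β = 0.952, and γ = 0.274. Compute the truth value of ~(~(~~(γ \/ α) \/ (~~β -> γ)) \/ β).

γ \/ α = max(0.274, 0.592) = 0.592
~(γ \/ α) = 1 − 0.592 = 0.408
~~(γ \/ α) = 1 − 0.408 = 0.592
~β = 1 − 0.952 = 0.048
~~β = 1 − 0.048 = 0.952
~~β -> γ = min(1, 1 − 0.952 + 0.274) = min(1, 0.322) = 0.322
~~(γ \/ α) \/ (~~β -> γ) = max(0.592, 0.322) = 0.592
~(~~(γ \/ α) \/ (~~β -> γ)) = 1 − 0.592 = 0.408
~(~~(γ \/ α) \/ (~~β -> γ)) \/ β = max(0.408, 0.952) = 0.952
~(~(~~(γ \/ α) \/ (~~β -> γ)) \/ β) = 1 − 0.952 = 0.048

0.048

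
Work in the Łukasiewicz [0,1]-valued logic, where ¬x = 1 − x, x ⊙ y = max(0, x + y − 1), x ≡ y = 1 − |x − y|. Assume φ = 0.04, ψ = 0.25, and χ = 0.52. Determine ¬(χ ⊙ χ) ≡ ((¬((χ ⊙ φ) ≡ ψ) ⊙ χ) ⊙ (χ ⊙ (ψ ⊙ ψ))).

χ ⊙ χ = max(0, 0.52 + 0.52 − 1) = max(0, 0.04) = 0.04
¬(χ ⊙ χ) = 1 − 0.04 = 0.96
χ ⊙ φ = max(0, 0.52 + 0.04 − 1) = max(0, -0.44) = 0.00
(χ ⊙ φ) ≡ ψ = 1 − |0.00 − 0.25| = 1 − 0.25 = 0.75
¬((χ ⊙ φ) ≡ ψ) = 1 − 0.75 = 0.25
¬((χ ⊙ φ) ≡ ψ) ⊙ χ = max(0, 0.25 + 0.52 − 1) = max(0, -0.23) = 0.00
ψ ⊙ ψ = max(0, 0.25 + 0.25 − 1) = max(0, -0.50) = 0.00
χ ⊙ (ψ ⊙ ψ) = max(0, 0.52 + 0.00 − 1) = max(0, -0.48) = 0.00
(¬((χ ⊙ φ) ≡ ψ) ⊙ χ) ⊙ (χ ⊙ (ψ ⊙ ψ)) = max(0, 0.00 + 0.00 − 1) = max(0, -1.00) = 0.00
¬(χ ⊙ χ) ≡ ((¬((χ ⊙ φ) ≡ ψ) ⊙ χ) ⊙ (χ ⊙ (ψ ⊙ ψ))) = 1 − |0.96 − 0.00| = 1 − 0.96 = 0.04

0.04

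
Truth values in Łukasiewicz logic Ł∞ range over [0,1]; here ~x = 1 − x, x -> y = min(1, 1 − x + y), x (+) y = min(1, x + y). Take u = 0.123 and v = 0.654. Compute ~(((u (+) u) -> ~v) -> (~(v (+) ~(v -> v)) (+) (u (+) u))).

u (+) u = min(1, 0.123 + 0.123) = min(1, 0.246) = 0.246
~v = 1 − 0.654 = 0.346
(u (+) u) -> ~v = min(1, 1 − 0.246 + 0.346) = min(1, 1.100) = 1.000
v -> v = min(1, 1 − 0.654 + 0.654) = min(1, 1.000) = 1.000
~(v -> v) = 1 − 1.000 = 0.000
v (+) ~(v -> v) = min(1, 0.654 + 0.000) = min(1, 0.654) = 0.654
~(v (+) ~(v -> v)) = 1 − 0.654 = 0.346
~(v (+) ~(v -> v)) (+) (u (+) u) = min(1, 0.346 + 0.246) = min(1, 0.592) = 0.592
((u (+) u) -> ~v) -> (~(v (+) ~(v -> v)) (+) (u (+) u)) = min(1, 1 − 1.000 + 0.592) = min(1, 0.592) = 0.592
~(((u (+) u) -> ~v) -> (~(v (+) ~(v -> v)) (+) (u (+) u))) = 1 − 0.592 = 0.408

0.408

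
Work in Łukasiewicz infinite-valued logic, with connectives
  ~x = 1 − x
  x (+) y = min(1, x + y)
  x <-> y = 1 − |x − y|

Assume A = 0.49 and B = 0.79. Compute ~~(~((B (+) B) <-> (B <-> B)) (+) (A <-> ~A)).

B (+) B = min(1, 0.79 + 0.79) = min(1, 1.58) = 1.00
B <-> B = 1 − |0.79 − 0.79| = 1 − 0.00 = 1.00
(B (+) B) <-> (B <-> B) = 1 − |1.00 − 1.00| = 1 − 0.00 = 1.00
~((B (+) B) <-> (B <-> B)) = 1 − 1.00 = 0.00
~A = 1 − 0.49 = 0.51
A <-> ~A = 1 − |0.49 − 0.51| = 1 − 0.02 = 0.98
~((B (+) B) <-> (B <-> B)) (+) (A <-> ~A) = min(1, 0.00 + 0.98) = min(1, 0.98) = 0.98
~(~((B (+) B) <-> (B <-> B)) (+) (A <-> ~A)) = 1 − 0.98 = 0.02
~~(~((B (+) B) <-> (B <-> B)) (+) (A <-> ~A)) = 1 − 0.02 = 0.98

0.98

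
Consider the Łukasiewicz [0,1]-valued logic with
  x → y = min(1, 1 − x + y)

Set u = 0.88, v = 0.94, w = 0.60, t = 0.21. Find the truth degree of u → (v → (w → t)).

w → t = min(1, 1 − 0.60 + 0.21) = min(1, 0.61) = 0.61
v → (w → t) = min(1, 1 − 0.94 + 0.61) = min(1, 0.67) = 0.67
u → (v → (w → t)) = min(1, 1 − 0.88 + 0.67) = min(1, 0.79) = 0.79

0.79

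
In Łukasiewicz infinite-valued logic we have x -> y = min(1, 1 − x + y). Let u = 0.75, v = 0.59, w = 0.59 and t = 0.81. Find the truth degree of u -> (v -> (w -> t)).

1.00

w -> t = min(1, 1 − 0.59 + 0.81) = min(1, 1.22) = 1.00
v -> (w -> t) = min(1, 1 − 0.59 + 1.00) = min(1, 1.41) = 1.00
u -> (v -> (w -> t)) = min(1, 1 − 0.75 + 1.00) = min(1, 1.25) = 1.00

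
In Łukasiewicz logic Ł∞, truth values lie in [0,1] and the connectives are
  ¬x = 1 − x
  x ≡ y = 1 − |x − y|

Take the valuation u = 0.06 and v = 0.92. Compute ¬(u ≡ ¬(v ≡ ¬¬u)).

¬u = 1 − 0.06 = 0.94
¬¬u = 1 − 0.94 = 0.06
v ≡ ¬¬u = 1 − |0.92 − 0.06| = 1 − 0.86 = 0.14
¬(v ≡ ¬¬u) = 1 − 0.14 = 0.86
u ≡ ¬(v ≡ ¬¬u) = 1 − |0.06 − 0.86| = 1 − 0.80 = 0.20
¬(u ≡ ¬(v ≡ ¬¬u)) = 1 − 0.20 = 0.80

0.80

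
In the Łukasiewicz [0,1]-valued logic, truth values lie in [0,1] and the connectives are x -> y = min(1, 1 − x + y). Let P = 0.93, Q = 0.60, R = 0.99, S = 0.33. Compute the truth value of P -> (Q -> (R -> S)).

0.81

R -> S = min(1, 1 − 0.99 + 0.33) = min(1, 0.34) = 0.34
Q -> (R -> S) = min(1, 1 − 0.60 + 0.34) = min(1, 0.74) = 0.74
P -> (Q -> (R -> S)) = min(1, 1 − 0.93 + 0.74) = min(1, 0.81) = 0.81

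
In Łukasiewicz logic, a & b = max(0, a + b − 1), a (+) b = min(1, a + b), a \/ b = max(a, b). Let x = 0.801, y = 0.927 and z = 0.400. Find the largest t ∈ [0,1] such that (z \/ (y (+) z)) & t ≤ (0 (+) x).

0.801

y (+) z = min(1, 0.927 + 0.400) = min(1, 1.327) = 1.000
z \/ (y (+) z) = max(0.400, 1.000) = 1.000
So the left factor is z \/ (y (+) z) = 1.000.
0 (+) x = min(1, 0.000 + 0.801) = min(1, 0.801) = 0.801
So the right-hand bound is 0 (+) x = 0.801.
The residuum of the Łukasiewicz t-norm gives the supremum: min(1, 1 − 1.000 + 0.801).
1 − 1.000 + 0.801 = 0.801, so t = min(1, 0.801) = 0.801.
Check: 1.000 & 0.801 = max(0, 0.801) = 0.801 ≤ 0.801.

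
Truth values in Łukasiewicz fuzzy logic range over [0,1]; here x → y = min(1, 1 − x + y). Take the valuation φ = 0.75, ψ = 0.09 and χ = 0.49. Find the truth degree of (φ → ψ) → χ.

φ → ψ = min(1, 1 − 0.75 + 0.09) = min(1, 0.34) = 0.34
(φ → ψ) → χ = min(1, 1 − 0.34 + 0.49) = min(1, 1.15) = 1.00

1.00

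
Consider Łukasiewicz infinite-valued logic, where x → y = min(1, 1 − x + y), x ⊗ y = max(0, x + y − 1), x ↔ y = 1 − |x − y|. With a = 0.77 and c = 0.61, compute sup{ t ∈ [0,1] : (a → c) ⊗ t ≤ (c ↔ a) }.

1.00

a → c = min(1, 1 − 0.77 + 0.61) = min(1, 0.84) = 0.84
So the left factor is a → c = 0.84.
c ↔ a = 1 − |0.61 − 0.77| = 1 − 0.16 = 0.84
So the right-hand bound is c ↔ a = 0.84.
The residuum of the Łukasiewicz t-norm gives the supremum: min(1, 1 − 0.84 + 0.84).
1 − 0.84 + 0.84 = 1.00, so t = min(1, 1.00) = 1.00.
Check: 0.84 ⊗ 1.00 = max(0, 0.84) = 0.84 ≤ 0.84.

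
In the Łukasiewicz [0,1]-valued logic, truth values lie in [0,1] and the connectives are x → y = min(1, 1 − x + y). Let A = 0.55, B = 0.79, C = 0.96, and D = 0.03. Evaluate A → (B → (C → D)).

0.73

C → D = min(1, 1 − 0.96 + 0.03) = min(1, 0.07) = 0.07
B → (C → D) = min(1, 1 − 0.79 + 0.07) = min(1, 0.28) = 0.28
A → (B → (C → D)) = min(1, 1 − 0.55 + 0.28) = min(1, 0.73) = 0.73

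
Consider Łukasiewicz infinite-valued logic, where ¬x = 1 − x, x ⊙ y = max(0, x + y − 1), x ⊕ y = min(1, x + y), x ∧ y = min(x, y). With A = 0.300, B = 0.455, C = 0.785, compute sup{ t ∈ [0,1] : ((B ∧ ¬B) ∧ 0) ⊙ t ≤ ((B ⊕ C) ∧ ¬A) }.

¬B = 1 − 0.455 = 0.545
B ∧ ¬B = min(0.455, 0.545) = 0.455
(B ∧ ¬B) ∧ 0 = min(0.455, 0.000) = 0.000
So the left factor is (B ∧ ¬B) ∧ 0 = 0.000.
B ⊕ C = min(1, 0.455 + 0.785) = min(1, 1.240) = 1.000
¬A = 1 − 0.300 = 0.700
(B ⊕ C) ∧ ¬A = min(1.000, 0.700) = 0.700
So the right-hand bound is (B ⊕ C) ∧ ¬A = 0.700.
The residuum of the Łukasiewicz t-norm gives the supremum: min(1, 1 − 0.000 + 0.700).
1 − 0.000 + 0.700 = 1.700, so t = min(1, 1.700) = 1.000.
Check: 0.000 ⊙ 1.000 = max(0, 0.000) = 0.000 ≤ 0.700.

1.000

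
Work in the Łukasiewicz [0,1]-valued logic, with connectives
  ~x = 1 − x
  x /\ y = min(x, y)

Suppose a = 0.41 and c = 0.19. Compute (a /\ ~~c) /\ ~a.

0.19

~c = 1 − 0.19 = 0.81
~~c = 1 − 0.81 = 0.19
a /\ ~~c = min(0.41, 0.19) = 0.19
~a = 1 − 0.41 = 0.59
(a /\ ~~c) /\ ~a = min(0.19, 0.59) = 0.19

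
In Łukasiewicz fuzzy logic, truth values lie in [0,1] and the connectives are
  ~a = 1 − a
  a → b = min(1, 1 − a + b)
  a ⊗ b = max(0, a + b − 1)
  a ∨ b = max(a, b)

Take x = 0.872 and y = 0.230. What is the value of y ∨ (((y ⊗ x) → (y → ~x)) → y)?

y ⊗ x = max(0, 0.230 + 0.872 − 1) = max(0, 0.102) = 0.102
~x = 1 − 0.872 = 0.128
y → ~x = min(1, 1 − 0.230 + 0.128) = min(1, 0.898) = 0.898
(y ⊗ x) → (y → ~x) = min(1, 1 − 0.102 + 0.898) = min(1, 1.796) = 1.000
((y ⊗ x) → (y → ~x)) → y = min(1, 1 − 1.000 + 0.230) = min(1, 0.230) = 0.230
y ∨ (((y ⊗ x) → (y → ~x)) → y) = max(0.230, 0.230) = 0.230

0.230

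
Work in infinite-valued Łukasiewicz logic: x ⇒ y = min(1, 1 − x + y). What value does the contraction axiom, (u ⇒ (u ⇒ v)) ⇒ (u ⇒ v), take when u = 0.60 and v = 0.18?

0.60

u ⇒ v = min(1, 1 − 0.60 + 0.18) = min(1, 0.58) = 0.58
u ⇒ (u ⇒ v) = min(1, 1 − 0.60 + 0.58) = min(1, 0.98) = 0.98
(u ⇒ (u ⇒ v)) ⇒ (u ⇒ v) = min(1, 1 − 0.98 + 0.58) = min(1, 0.60) = 0.60
(The value 0.60 < 1 shows this instance is not satisfied; fails in Ł∞ (the t-norm is not idempotent).)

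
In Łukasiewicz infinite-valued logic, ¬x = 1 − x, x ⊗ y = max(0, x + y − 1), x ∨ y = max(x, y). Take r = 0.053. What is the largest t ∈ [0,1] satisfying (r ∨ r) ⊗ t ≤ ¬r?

r ∨ r = max(0.053, 0.053) = 0.053
So the left factor is r ∨ r = 0.053.
¬r = 1 − 0.053 = 0.947
So the right-hand bound is ¬r = 0.947.
The residuum of the Łukasiewicz t-norm gives the supremum: min(1, 1 − 0.053 + 0.947).
1 − 0.053 + 0.947 = 1.894, so t = min(1, 1.894) = 1.000.
Check: 0.053 ⊗ 1.000 = max(0, 0.053) = 0.053 ≤ 0.947.

1.000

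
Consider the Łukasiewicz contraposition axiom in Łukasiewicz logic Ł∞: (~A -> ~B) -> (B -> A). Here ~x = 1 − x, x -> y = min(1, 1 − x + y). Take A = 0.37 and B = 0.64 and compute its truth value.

1.00

~A = 1 − 0.37 = 0.63
~B = 1 − 0.64 = 0.36
~A -> ~B = min(1, 1 − 0.63 + 0.36) = min(1, 0.73) = 0.73
B -> A = min(1, 1 − 0.64 + 0.37) = min(1, 0.73) = 0.73
(~A -> ~B) -> (B -> A) = min(1, 1 − 0.73 + 0.73) = min(1, 1.00) = 1.00
(As expected: an axiom of Ł∞, always 1.)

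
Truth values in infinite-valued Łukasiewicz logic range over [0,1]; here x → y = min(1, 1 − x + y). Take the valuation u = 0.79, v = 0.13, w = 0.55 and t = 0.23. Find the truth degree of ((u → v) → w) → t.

0.23

u → v = min(1, 1 − 0.79 + 0.13) = min(1, 0.34) = 0.34
(u → v) → w = min(1, 1 − 0.34 + 0.55) = min(1, 1.21) = 1.00
((u → v) → w) → t = min(1, 1 − 1.00 + 0.23) = min(1, 0.23) = 0.23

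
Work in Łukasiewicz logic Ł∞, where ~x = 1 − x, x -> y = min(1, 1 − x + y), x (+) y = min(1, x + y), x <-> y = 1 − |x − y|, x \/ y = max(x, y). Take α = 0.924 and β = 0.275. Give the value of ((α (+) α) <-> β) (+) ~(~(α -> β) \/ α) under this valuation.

α (+) α = min(1, 0.924 + 0.924) = min(1, 1.848) = 1.000
(α (+) α) <-> β = 1 − |1.000 − 0.275| = 1 − 0.725 = 0.275
α -> β = min(1, 1 − 0.924 + 0.275) = min(1, 0.351) = 0.351
~(α -> β) = 1 − 0.351 = 0.649
~(α -> β) \/ α = max(0.649, 0.924) = 0.924
~(~(α -> β) \/ α) = 1 − 0.924 = 0.076
((α (+) α) <-> β) (+) ~(~(α -> β) \/ α) = min(1, 0.275 + 0.076) = min(1, 0.351) = 0.351

0.351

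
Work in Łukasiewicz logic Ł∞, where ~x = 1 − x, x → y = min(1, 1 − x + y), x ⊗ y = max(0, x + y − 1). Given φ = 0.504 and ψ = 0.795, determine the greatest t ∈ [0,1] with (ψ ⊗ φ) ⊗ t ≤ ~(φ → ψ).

0.701

ψ ⊗ φ = max(0, 0.795 + 0.504 − 1) = max(0, 0.299) = 0.299
So the left factor is ψ ⊗ φ = 0.299.
φ → ψ = min(1, 1 − 0.504 + 0.795) = min(1, 1.291) = 1.000
~(φ → ψ) = 1 − 1.000 = 0.000
So the right-hand bound is ~(φ → ψ) = 0.000.
The residuum of the Łukasiewicz t-norm gives the supremum: min(1, 1 − 0.299 + 0.000).
1 − 0.299 + 0.000 = 0.701, so t = min(1, 0.701) = 0.701.
Check: 0.299 ⊗ 0.701 = max(0, 0.000) = 0.000 ≤ 0.000.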